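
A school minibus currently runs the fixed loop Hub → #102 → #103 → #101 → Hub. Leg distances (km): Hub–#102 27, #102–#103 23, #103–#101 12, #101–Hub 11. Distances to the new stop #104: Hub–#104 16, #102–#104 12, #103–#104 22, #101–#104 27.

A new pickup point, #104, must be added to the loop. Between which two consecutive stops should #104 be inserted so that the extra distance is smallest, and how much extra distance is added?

Insertion cost between consecutive stops i–j is d(i,#104) + d(#104,j) − d(i,j):
  between Hub and #102: 16 + 12 − 27 = 1
  between #102 and #103: 12 + 22 − 23 = 11
  between #103 and #101: 22 + 27 − 12 = 37
  between #101 and Hub: 27 + 16 − 11 = 32
Cheapest insertion is between Hub and #102, adding 1.
New total = 73 + 1 = 74.

Minimum extra distance: 1 km, inserting #104 between Hub and #102.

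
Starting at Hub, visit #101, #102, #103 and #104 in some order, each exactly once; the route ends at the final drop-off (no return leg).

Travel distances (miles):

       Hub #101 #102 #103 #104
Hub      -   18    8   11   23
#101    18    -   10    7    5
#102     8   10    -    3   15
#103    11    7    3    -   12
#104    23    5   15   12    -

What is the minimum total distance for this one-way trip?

There are 4! = 24 possible orderings.
Hub → #101 → #102 → #103 → #104: 18+10+3+12 = 43
Hub → #101 → #102 → #104 → #103: 18+10+15+12 = 55
Hub → #101 → #103 → #102 → #104: 18+7+3+15 = 43
Hub → #101 → #103 → #104 → #102: 18+7+12+15 = 52
Hub → #101 → #104 → #102 → #103: 18+5+15+3 = 41
Hub → #101 → #104 → #103 → #102: 18+5+12+3 = 38
Hub → #102 → #101 → #103 → #104: 8+10+7+12 = 37
Hub → #102 → #101 → #104 → #103: 8+10+5+12 = 35
Hub → #102 → #103 → #101 → #104: 8+3+7+5 = 23
Hub → #102 → #103 → #104 → #101: 8+3+12+5 = 28
Hub → #102 → #104 → #101 → #103: 8+15+5+7 = 35
Hub → #102 → #104 → #103 → #101: 8+15+12+7 = 42
Hub → #103 → #101 → #102 → #104: 11+7+10+15 = 43
Hub → #103 → #101 → #104 → #102: 11+7+5+15 = 38
… (10 more)
The minimum is 23.
One shortest path: Hub → #102 → #103 → #101 → #104.

Shortest open route: 23 miles.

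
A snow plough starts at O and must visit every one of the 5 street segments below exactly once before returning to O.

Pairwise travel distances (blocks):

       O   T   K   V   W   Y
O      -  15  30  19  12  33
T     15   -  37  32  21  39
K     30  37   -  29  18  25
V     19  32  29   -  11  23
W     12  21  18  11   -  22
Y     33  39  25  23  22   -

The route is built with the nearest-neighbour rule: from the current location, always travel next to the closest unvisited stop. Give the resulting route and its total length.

From O: distances to unvisited — W=12, T=15, V=19, K=30, Y=33. Nearest is W (12).
From W: distances to unvisited — V=11, K=18, T=21, Y=22. Nearest is V (11).
From V: distances to unvisited — Y=23, K=29, T=32. Nearest is Y (23).
From Y: distances to unvisited — K=25, T=39. Nearest is K (25).
From K: distances to unvisited — T=37. Nearest is T (37).
Return T→O: 15.
Total = 12 + 11 + 23 + 25 + 37 + 15 = 123.

123 blocks along O → W → V → Y → K → T → O.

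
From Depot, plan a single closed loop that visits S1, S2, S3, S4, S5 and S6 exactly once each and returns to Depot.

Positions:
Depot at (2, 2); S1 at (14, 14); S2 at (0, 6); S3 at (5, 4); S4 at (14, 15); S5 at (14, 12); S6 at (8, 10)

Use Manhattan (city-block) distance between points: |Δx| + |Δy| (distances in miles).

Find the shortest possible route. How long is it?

Depot - S1 - S2 - S3 - S4 - S5 - S6 - Depot: 24+22+7+20+3+8+14 = 98
Depot - S1 - S2 - S3 - S4 - S6 - S5 - Depot: 24+22+7+20+11+8+22 = 114
Depot - S1 - S2 - S3 - S5 - S4 - S6 - Depot: 24+22+7+17+3+11+14 = 98
Depot - S1 - S2 - S3 - S5 - S6 - S4 - Depot: 24+22+7+17+8+11+25 = 114
Depot - S1 - S2 - S3 - S6 - S4 - S5 - Depot: 24+22+7+9+11+3+22 = 98
Depot - S1 - S2 - S3 - S6 - S5 - S4 - Depot: 24+22+7+9+8+3+25 = 98
Depot - S1 - S2 - S4 - S3 - S5 - S6 - Depot: 24+22+23+20+17+8+14 = 128
Depot - S1 - S2 - S4 - S3 - S6 - S5 - Depot: 24+22+23+20+9+8+22 = 128
… (352 more)
Depot - S2 - S1 - S4 - S5 - S6 - S3 - Depot: 6+22+1+3+8+9+5 = 54  ← best
The minimum is 54.
One optimal route: Depot → S2 → S1 → S4 → S5 → S6 → S3 → Depot (or its reverse).

Shortest round trip = 54 miles.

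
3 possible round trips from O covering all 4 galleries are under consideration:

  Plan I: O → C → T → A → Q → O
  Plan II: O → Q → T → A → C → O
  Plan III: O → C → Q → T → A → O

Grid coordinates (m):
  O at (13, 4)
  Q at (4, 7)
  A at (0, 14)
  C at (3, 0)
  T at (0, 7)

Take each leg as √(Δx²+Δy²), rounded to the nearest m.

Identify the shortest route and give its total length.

43 m — Plan I is the shortest.

Plan I: 11 + 8 + 7 + 8 + 9 = 43
Plan II: 9 + 4 + 7 + 14 + 11 = 45
Plan III: 11 + 7 + 4 + 7 + 16 = 45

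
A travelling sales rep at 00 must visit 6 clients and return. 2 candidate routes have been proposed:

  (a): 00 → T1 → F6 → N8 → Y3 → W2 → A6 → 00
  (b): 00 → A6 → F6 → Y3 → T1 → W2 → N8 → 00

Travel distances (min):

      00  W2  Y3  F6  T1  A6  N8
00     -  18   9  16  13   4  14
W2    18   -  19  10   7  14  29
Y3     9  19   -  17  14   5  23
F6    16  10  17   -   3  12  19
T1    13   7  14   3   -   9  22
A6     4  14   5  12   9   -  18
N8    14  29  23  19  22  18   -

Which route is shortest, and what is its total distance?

95 min — (a) is the shortest.

(a): 13 + 3 + 19 + 23 + 19 + 14 + 4 = 95
(b): 4 + 12 + 17 + 14 + 7 + 29 + 14 = 97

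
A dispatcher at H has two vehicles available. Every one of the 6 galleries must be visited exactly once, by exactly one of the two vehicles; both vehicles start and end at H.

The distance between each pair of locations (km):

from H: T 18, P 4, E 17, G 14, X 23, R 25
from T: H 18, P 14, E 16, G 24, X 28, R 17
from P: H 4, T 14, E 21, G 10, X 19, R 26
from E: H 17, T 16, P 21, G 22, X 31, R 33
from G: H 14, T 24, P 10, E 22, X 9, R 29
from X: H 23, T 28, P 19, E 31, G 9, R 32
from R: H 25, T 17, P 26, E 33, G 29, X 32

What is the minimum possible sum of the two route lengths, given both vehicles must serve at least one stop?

Try each way of splitting the stops between the two vehicles (each non-empty) and, for each split, find the best tour for each vehicle:
  {T} + {P, E, G, X, R}: 36 + 105 = 141
  {P} + {T, E, G, X, R}: 8 + 105 = 113
  {T, P} + {E, G, X, R}: 36 + 105 = 141
  {E} + {T, P, G, X, R}: 34 + 90 = 124
  {T, E} + {P, G, X, R}: 51 + 80 = 131
  {P, E} + {T, G, X, R}: 42 + 90 = 132
  … (31 splits in total)
Best: vehicle 1 H → P → H = 8; vehicle 2 H → E → T → R → X → G → H = 105; combined 113.

Minimum combined distance: 113 km.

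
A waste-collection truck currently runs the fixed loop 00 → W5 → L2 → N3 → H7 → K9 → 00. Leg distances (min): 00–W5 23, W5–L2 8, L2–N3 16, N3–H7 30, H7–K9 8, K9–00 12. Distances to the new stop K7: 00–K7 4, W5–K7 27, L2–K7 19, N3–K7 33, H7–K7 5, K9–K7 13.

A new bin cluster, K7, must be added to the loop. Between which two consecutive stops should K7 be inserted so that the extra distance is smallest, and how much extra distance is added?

+5 min — insert K7 between K9 and 00.

Insertion cost between consecutive stops i–j is d(i,K7) + d(K7,j) − d(i,j):
  between 00 and W5: 4 + 27 − 23 = 8
  between W5 and L2: 27 + 19 − 8 = 38
  between L2 and N3: 19 + 33 − 16 = 36
  between N3 and H7: 33 + 5 − 30 = 8
  between H7 and K9: 5 + 13 − 8 = 10
  between K9 and 00: 13 + 4 − 12 = 5
Cheapest insertion is between K9 and 00, adding 5.
New total = 97 + 5 = 102.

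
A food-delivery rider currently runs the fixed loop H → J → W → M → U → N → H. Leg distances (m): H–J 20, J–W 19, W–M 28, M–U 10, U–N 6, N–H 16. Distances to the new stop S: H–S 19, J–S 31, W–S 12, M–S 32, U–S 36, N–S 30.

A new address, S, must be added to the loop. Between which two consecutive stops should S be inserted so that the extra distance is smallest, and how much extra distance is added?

Minimum extra distance: 16 m, inserting S between W and M.

Insertion cost between consecutive stops i–j is d(i,S) + d(S,j) − d(i,j):
  between H and J: 19 + 31 − 20 = 30
  between J and W: 31 + 12 − 19 = 24
  between W and M: 12 + 32 − 28 = 16
  between M and U: 32 + 36 − 10 = 58
  between U and N: 36 + 30 − 6 = 60
  between N and H: 30 + 19 − 16 = 33
Cheapest insertion is between W and M, adding 16.
New total = 99 + 16 = 115.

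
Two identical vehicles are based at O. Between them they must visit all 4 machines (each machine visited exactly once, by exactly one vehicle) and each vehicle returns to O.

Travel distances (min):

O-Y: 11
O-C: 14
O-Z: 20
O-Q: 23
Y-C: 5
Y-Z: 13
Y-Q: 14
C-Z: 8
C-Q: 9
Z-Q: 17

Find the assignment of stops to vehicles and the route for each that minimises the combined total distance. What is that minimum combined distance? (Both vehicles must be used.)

Minimum combined distance: 82 min.

Check every non-empty split of the stops between the two vehicles; for each half take its own optimal tour:
  {Y} + {C, Z, Q}: 22 + 60 = 82
  {C} + {Y, Z, Q}: 28 + 62 = 90
  {Y, C} + {Z, Q}: 30 + 60 = 90
  {Z} + {Y, C, Q}: 40 + 48 = 88
  {Y, Z} + {C, Q}: 44 + 46 = 90
  {C, Z} + {Y, Q}: 42 + 48 = 90
  … (7 splits in total)
Best: vehicle 1 O → Y → O = 22; vehicle 2 O → C → Q → Z → O = 60; combined 82.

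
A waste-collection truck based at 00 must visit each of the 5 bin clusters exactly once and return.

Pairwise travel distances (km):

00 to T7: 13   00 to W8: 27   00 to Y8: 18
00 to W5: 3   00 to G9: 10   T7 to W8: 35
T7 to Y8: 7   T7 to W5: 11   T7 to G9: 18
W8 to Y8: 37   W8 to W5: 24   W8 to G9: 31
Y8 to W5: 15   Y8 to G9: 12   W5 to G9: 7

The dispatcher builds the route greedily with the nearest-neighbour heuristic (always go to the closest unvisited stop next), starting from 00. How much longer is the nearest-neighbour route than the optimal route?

The nearest-neighbour route is 1 km longer than optimal.

From 00: W5=3, G9=10, T7=13, Y8=18, W8=27 → choose W5 (3).
From W5: G9=7, T7=11, Y8=15, W8=24 → choose G9 (7).
From G9: Y8=12, T7=18, W8=31 → choose Y8 (12).
From Y8: T7=7, W8=37 → choose T7 (7).
From T7: W8=35 → choose W8 (35).
NN route 00 → W5 → G9 → Y8 → T7 → W8 → 00 costs 91.
Optimal: 00 → T7 → Y8 → G9 → W8 → W5 → 00 costs 90 (by enumerating all 60 distinct tours).
Excess = 91 − 90 = 1.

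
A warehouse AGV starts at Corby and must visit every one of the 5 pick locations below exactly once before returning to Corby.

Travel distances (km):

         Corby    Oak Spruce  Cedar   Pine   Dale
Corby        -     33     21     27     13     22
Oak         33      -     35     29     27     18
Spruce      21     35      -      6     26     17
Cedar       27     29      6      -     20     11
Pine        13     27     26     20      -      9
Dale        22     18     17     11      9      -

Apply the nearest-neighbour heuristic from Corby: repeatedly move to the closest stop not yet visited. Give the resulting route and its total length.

107 km along Corby → Pine → Dale → Cedar → Spruce → Oak → Corby.

From Corby: distances to unvisited — Pine=13, Spruce=21, Dale=22, Cedar=27, Oak=33. Nearest is Pine (13).
From Pine: distances to unvisited — Dale=9, Cedar=20, Spruce=26, Oak=27. Nearest is Dale (9).
From Dale: distances to unvisited — Cedar=11, Spruce=17, Oak=18. Nearest is Cedar (11).
From Cedar: distances to unvisited — Spruce=6, Oak=29. Nearest is Spruce (6).
From Spruce: distances to unvisited — Oak=35. Nearest is Oak (35).
Return Oak→Corby: 33.
Total = 13 + 9 + 11 + 6 + 35 + 33 = 107.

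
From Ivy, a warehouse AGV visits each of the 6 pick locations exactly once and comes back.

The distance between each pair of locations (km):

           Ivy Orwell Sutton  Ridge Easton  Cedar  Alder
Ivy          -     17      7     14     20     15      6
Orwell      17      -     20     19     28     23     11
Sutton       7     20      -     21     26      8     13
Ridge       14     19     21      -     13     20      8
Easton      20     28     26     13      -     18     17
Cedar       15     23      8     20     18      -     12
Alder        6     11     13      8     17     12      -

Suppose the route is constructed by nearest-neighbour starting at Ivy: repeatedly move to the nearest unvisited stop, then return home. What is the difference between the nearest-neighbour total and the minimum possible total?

From Ivy: Alder=6, Sutton=7, Ridge=14, Cedar=15, Orwell=17, Easton=20 → choose Alder (6).
From Alder: Ridge=8, Orwell=11, Cedar=12, Sutton=13, Easton=17 → choose Ridge (8).
From Ridge: Easton=13, Orwell=19, Cedar=20, Sutton=21 → choose Easton (13).
From Easton: Cedar=18, Sutton=26, Orwell=28 → choose Cedar (18).
From Cedar: Sutton=8, Orwell=23 → choose Sutton (8).
From Sutton: Orwell=20 → choose Orwell (20).
NN route Ivy → Alder → Ridge → Easton → Cedar → Sutton → Orwell → Ivy costs 90.
Optimal: Ivy → Orwell → Alder → Ridge → Easton → Cedar → Sutton → Ivy costs 82 (by enumerating all 360 distinct tours).
Excess = 90 − 82 = 8.

8 km longer than the optimal tour.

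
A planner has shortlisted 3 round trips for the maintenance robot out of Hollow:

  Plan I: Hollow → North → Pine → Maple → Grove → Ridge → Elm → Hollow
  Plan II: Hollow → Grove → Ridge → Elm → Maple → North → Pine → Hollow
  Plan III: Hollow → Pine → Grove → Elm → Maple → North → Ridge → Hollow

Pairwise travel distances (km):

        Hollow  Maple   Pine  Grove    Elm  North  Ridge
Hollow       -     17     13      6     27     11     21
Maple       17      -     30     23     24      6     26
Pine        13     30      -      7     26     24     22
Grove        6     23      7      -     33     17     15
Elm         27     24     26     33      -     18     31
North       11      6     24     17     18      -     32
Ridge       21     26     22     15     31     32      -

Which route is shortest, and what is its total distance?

Plan I: 11 + 24 + 30 + 23 + 15 + 31 + 27 = 161
Plan II: 6 + 15 + 31 + 24 + 6 + 24 + 13 = 119
Plan III: 13 + 7 + 33 + 24 + 6 + 32 + 21 = 136

Shortest is Plan II, total 119 km.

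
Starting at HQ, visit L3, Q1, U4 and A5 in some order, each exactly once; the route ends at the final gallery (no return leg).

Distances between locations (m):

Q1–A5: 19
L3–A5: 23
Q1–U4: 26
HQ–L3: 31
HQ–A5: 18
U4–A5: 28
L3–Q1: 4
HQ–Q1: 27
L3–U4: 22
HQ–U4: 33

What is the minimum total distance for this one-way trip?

There are 4! = 24 possible orderings.
HQ → L3 → Q1 → U4 → A5: 31+4+26+28 = 89
HQ → L3 → Q1 → A5 → U4: 31+4+19+28 = 82
HQ → L3 → U4 → Q1 → A5: 31+22+26+19 = 98
HQ → L3 → U4 → A5 → Q1: 31+22+28+19 = 100
HQ → L3 → A5 → Q1 → U4: 31+23+19+26 = 99
HQ → L3 → A5 → U4 → Q1: 31+23+28+26 = 108
HQ → Q1 → L3 → U4 → A5: 27+4+22+28 = 81
HQ → Q1 → L3 → A5 → U4: 27+4+23+28 = 82
HQ → Q1 → U4 → L3 → A5: 27+26+22+23 = 98
HQ → Q1 → U4 → A5 → L3: 27+26+28+23 = 104
HQ → Q1 → A5 → L3 → U4: 27+19+23+22 = 91
HQ → Q1 → A5 → U4 → L3: 27+19+28+22 = 96
HQ → U4 → L3 → Q1 → A5: 33+22+4+19 = 78
HQ → U4 → L3 → A5 → Q1: 33+22+23+19 = 97
… (10 more)
HQ → A5 → Q1 → L3 → U4: 18+19+4+22 = 63  ← best
The minimum is 63.
One shortest path: HQ → A5 → Q1 → L3 → U4.

63 m — the minimum one-way total.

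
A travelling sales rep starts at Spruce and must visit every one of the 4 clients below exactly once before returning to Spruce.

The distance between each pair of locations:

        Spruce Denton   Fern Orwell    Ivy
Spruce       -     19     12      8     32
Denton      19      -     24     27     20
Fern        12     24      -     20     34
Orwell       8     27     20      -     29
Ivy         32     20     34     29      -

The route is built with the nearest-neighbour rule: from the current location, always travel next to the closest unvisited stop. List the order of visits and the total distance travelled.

At Spruce the remaining stops are Orwell 8, Fern 12, Denton 19, Ivy 32; go to Orwell.
At Orwell the remaining stops are Fern 20, Denton 27, Ivy 29; go to Fern.
At Fern the remaining stops are Denton 24, Ivy 34; go to Denton.
At Denton the remaining stops are Ivy 20; go to Ivy.
Return Ivy→Spruce: 32.
Total = 8 + 20 + 24 + 20 + 32 = 104.

Total distance 104 via the nearest-neighbour route Spruce → Orwell → Fern → Denton → Ivy → Spruce.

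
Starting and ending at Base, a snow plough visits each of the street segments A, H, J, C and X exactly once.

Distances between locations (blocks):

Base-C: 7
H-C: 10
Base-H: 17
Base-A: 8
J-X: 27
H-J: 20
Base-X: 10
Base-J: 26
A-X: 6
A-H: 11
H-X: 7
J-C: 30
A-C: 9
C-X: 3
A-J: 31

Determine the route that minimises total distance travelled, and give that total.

With 5 stops there are 5!/2 = 60 distinct round trips (a route and its reverse cost the same).
Base-A-H-J-C-X-Base: 8+11+20+30+3+10 = 82
Base-A-H-J-X-C-Base: 8+11+20+27+3+7 = 76
Base-A-H-C-J-X-Base: 8+11+10+30+27+10 = 96
Base-A-H-C-X-J-Base: 8+11+10+3+27+26 = 85
Base-A-H-X-J-C-Base: 8+11+7+27+30+7 = 90
Base-A-H-X-C-J-Base: 8+11+7+3+30+26 = 85
Base-A-J-H-C-X-Base: 8+31+20+10+3+10 = 82
Base-A-J-H-X-C-Base: 8+31+20+7+3+7 = 76
Base-A-J-C-H-X-Base: 8+31+30+10+7+10 = 96
Base-A-J-C-X-H-Base: 8+31+30+3+7+17 = 96
Base-A-J-X-H-C-Base: 8+31+27+7+10+7 = 90
Base-A-J-X-C-H-Base: 8+31+27+3+10+17 = 96
Base-A-C-H-J-X-Base: 8+9+10+20+27+10 = 84
Base-A-C-H-X-J-Base: 8+9+10+7+27+26 = 87
… (46 more)
Base-A-C-X-H-J-Base: 8+9+3+7+20+26 = 73  ← best
The minimum is 73.
One optimal route: Base → A → C → X → H → J → Base (or its reverse).

73 blocks — the shortest possible round trip.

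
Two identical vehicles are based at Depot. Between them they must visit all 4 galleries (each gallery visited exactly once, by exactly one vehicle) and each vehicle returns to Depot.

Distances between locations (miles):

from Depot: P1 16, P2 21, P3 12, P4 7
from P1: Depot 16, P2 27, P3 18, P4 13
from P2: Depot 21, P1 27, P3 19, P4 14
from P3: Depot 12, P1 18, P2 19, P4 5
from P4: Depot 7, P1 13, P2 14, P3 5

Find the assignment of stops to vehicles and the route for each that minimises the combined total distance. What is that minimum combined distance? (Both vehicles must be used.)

Try each way of splitting the stops between the two vehicles (each non-empty) and, for each split, find the best tour for each vehicle:
  {P1} + {P2, P3, P4}: 32 + 52 = 84
  {P2} + {P1, P3, P4}: 42 + 46 = 88
  {P1, P2} + {P3, P4}: 64 + 24 = 88
  {P3} + {P1, P2, P4}: 24 + 64 = 88
  {P1, P3} + {P2, P4}: 46 + 42 = 88
  {P2, P3} + {P1, P4}: 52 + 36 = 88
  … (7 splits in total)
Best: vehicle 1 Depot → P1 → Depot = 32; vehicle 2 Depot → P2 → P3 → P4 → Depot = 52; combined 84.

84 miles — the smallest possible combined total.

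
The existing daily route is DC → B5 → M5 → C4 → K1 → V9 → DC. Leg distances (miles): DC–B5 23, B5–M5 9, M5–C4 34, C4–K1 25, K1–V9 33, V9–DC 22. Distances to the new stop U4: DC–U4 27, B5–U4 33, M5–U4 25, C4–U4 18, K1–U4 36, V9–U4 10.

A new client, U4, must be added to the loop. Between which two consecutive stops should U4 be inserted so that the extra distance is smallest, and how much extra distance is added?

Minimum extra distance: 9 miles, inserting U4 between M5 and C4.

Insertion cost between consecutive stops i–j is d(i,U4) + d(U4,j) − d(i,j):
  between DC and B5: 27 + 33 − 23 = 37
  between B5 and M5: 33 + 25 − 9 = 49
  between M5 and C4: 25 + 18 − 34 = 9
  between C4 and K1: 18 + 36 − 25 = 29
  between K1 and V9: 36 + 10 − 33 = 13
  between V9 and DC: 10 + 27 − 22 = 15
Cheapest insertion is between M5 and C4, adding 9.
New total = 146 + 9 = 155.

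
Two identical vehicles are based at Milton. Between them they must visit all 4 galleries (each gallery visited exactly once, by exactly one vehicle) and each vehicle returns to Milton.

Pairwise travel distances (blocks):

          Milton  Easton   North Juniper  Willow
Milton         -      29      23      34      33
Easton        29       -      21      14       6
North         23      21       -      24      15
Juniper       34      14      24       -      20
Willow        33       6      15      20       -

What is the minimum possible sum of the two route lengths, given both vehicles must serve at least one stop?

Check every non-empty split of the stops between the two vehicles; for each half take its own optimal tour:
  {Easton} + {North, Juniper, Willow}: 58 + 92 = 150
  {North} + {Easton, Juniper, Willow}: 46 + 87 = 133
  {Easton, North} + {Juniper, Willow}: 73 + 87 = 160
  {Juniper} + {Easton, North, Willow}: 68 + 73 = 141
  {Easton, Juniper} + {North, Willow}: 77 + 71 = 148
  {North, Juniper} + {Easton, Willow}: 81 + 68 = 149
  … (7 splits in total)
Best: vehicle 1 Milton → North → Milton = 46; vehicle 2 Milton → Juniper → Easton → Willow → Milton = 87; combined 133.

133 blocks — the smallest possible combined total.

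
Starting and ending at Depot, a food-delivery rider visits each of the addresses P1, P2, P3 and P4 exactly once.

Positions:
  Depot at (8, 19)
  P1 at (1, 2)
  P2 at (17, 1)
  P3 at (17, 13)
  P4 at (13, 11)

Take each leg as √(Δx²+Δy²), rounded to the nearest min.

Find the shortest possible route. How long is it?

Minimum total distance: 59 min.

There are 12 distinct closed tours to check (reversals are equivalent).
Depot → P1 → P2 → P3 → P4 → Depot: 18+16+12+4+9 = 59
Depot → P1 → P2 → P4 → P3 → Depot: 18+16+11+4+11 = 60
Depot → P1 → P3 → P2 → P4 → Depot: 18+19+12+11+9 = 69
Depot → P1 → P3 → P4 → P2 → Depot: 18+19+4+11+20 = 72
Depot → P1 → P4 → P2 → P3 → Depot: 18+15+11+12+11 = 67
Depot → P1 → P4 → P3 → P2 → Depot: 18+15+4+12+20 = 69
Depot → P2 → P1 → P3 → P4 → Depot: 20+16+19+4+9 = 68
Depot → P2 → P1 → P4 → P3 → Depot: 20+16+15+4+11 = 66
Depot → P2 → P3 → P1 → P4 → Depot: 20+12+19+15+9 = 75
Depot → P2 → P4 → P1 → P3 → Depot: 20+11+15+19+11 = 76
Depot → P3 → P1 → P2 → P4 → Depot: 11+19+16+11+9 = 66
Depot → P3 → P2 → P1 → P4 → Depot: 11+12+16+15+9 = 63
The minimum is 59.
One optimal route: Depot → P1 → P2 → P3 → P4 → Depot (or its reverse).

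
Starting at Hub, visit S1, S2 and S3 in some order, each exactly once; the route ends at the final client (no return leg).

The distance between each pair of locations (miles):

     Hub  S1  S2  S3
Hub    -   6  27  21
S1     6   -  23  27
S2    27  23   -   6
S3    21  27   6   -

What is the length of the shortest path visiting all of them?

There are 3! = 6 possible orderings.
Hub - S1 - S2 - S3: 6+23+6 = 35
Hub - S1 - S3 - S2: 6+27+6 = 39
Hub - S2 - S1 - S3: 27+23+27 = 77
Hub - S2 - S3 - S1: 27+6+27 = 60
Hub - S3 - S1 - S2: 21+27+23 = 71
Hub - S3 - S2 - S1: 21+6+23 = 50
The minimum is 35.
One shortest path: Hub → S1 → S2 → S3.

Minimum one-way distance = 35 miles.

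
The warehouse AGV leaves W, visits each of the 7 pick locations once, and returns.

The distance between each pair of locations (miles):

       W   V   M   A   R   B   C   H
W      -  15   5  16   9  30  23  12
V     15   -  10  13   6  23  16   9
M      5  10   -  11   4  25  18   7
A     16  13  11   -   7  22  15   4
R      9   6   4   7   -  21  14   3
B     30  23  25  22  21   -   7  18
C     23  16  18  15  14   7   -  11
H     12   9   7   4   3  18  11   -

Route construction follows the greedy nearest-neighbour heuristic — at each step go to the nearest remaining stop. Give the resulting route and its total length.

At W the remaining stops are M 5, R 9, H 12, V 15, A 16, C 23, B 30; go to M.
At M the remaining stops are R 4, H 7, V 10, A 11, C 18, B 25; go to R.
At R the remaining stops are H 3, V 6, A 7, C 14, B 21; go to H.
At H the remaining stops are A 4, V 9, C 11, B 18; go to A.
At A the remaining stops are V 13, C 15, B 22; go to V.
At V the remaining stops are C 16, B 23; go to C.
At C the remaining stops are B 7; go to B.
Return B→W: 30.
Total = 5 + 4 + 3 + 4 + 13 + 16 + 7 + 30 = 82.

Nearest-neighbour total = 82 miles; route W → M → R → H → A → V → C → B → W.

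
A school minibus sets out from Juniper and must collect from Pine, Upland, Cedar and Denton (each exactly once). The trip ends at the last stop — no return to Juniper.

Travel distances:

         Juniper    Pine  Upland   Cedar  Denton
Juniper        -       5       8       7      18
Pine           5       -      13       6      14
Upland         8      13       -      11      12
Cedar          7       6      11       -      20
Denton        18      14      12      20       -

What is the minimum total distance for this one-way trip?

There are 4! = 24 possible orderings.
Juniper → Pine → Upland → Cedar → Denton: 5+13+11+20 = 49
Juniper → Pine → Upland → Denton → Cedar: 5+13+12+20 = 50
Juniper → Pine → Cedar → Upland → Denton: 5+6+11+12 = 34
Juniper → Pine → Cedar → Denton → Upland: 5+6+20+12 = 43
Juniper → Pine → Denton → Upland → Cedar: 5+14+12+11 = 42
Juniper → Pine → Denton → Cedar → Upland: 5+14+20+11 = 50
Juniper → Upland → Pine → Cedar → Denton: 8+13+6+20 = 47
Juniper → Upland → Pine → Denton → Cedar: 8+13+14+20 = 55
Juniper → Upland → Cedar → Pine → Denton: 8+11+6+14 = 39
Juniper → Upland → Cedar → Denton → Pine: 8+11+20+14 = 53
Juniper → Upland → Denton → Pine → Cedar: 8+12+14+6 = 40
Juniper → Upland → Denton → Cedar → Pine: 8+12+20+6 = 46
Juniper → Cedar → Pine → Upland → Denton: 7+6+13+12 = 38
Juniper → Cedar → Pine → Denton → Upland: 7+6+14+12 = 39
… (10 more)
The minimum is 34.
One shortest path: Juniper → Pine → Cedar → Upland → Denton.

Minimum one-way distance = 34.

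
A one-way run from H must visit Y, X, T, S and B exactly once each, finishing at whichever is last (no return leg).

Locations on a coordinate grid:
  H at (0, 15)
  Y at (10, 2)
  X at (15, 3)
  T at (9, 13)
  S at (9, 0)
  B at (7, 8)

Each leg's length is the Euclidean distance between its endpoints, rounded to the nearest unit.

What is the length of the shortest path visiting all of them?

There are 5! = 120 possible orderings.
H → Y → X → T → S → B: 16+5+12+13+8 = 54
H → Y → X → T → B → S: 16+5+12+5+8 = 46
H → Y → X → S → T → B: 16+5+7+13+5 = 46
H → Y → X → S → B → T: 16+5+7+8+5 = 41
H → Y → X → B → T → S: 16+5+9+5+13 = 48
H → Y → X → B → S → T: 16+5+9+8+13 = 51
H → Y → T → X → S → B: 16+11+12+7+8 = 54
H → Y → T → X → B → S: 16+11+12+9+8 = 56
H → Y → T → S → X → B: 16+11+13+7+9 = 56
H → Y → T → S → B → X: 16+11+13+8+9 = 57
H → Y → T → B → X → S: 16+11+5+9+7 = 48
H → Y → T → B → S → X: 16+11+5+8+7 = 47
H → Y → S → X → T → B: 16+2+7+12+5 = 42
H → Y → S → X → B → T: 16+2+7+9+5 = 39
… (106 more)
H → T → B → S → Y → X: 9+5+8+2+5 = 29  ← best
The minimum is 29.
One shortest path: H → T → B → S → Y → X.

Shortest open route: 29.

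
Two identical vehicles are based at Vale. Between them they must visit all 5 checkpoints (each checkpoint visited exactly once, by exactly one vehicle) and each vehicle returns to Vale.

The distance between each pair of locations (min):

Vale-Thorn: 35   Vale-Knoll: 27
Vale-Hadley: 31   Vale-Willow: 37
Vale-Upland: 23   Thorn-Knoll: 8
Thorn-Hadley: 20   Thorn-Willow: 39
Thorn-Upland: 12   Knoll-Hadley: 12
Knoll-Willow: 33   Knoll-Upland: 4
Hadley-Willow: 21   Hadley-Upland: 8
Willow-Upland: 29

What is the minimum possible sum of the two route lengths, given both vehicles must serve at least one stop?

Minimum combined distance: 159 min.

There are 2^4 − 1 = 15 ways to divide the 5 stops into two non-empty groups. For each, the best each vehicle can do is its own shortest tour through its group:
  {Thorn} + {Knoll, Hadley, Willow, Upland}: 70 + 97 = 167
  {Knoll} + {Thorn, Hadley, Willow, Upland}: 54 + 113 = 167
  {Thorn, Knoll} + {Hadley, Willow, Upland}: 70 + 89 = 159
  {Hadley} + {Thorn, Knoll, Willow, Upland}: 62 + 111 = 173
  {Thorn, Hadley} + {Knoll, Willow, Upland}: 86 + 97 = 183
  {Knoll, Hadley} + {Thorn, Willow, Upland}: 70 + 111 = 181
  … (15 splits in total)
Best: vehicle 1 Vale → Thorn → Knoll → Vale = 70; vehicle 2 Vale → Willow → Hadley → Upland → Vale = 89; combined 159.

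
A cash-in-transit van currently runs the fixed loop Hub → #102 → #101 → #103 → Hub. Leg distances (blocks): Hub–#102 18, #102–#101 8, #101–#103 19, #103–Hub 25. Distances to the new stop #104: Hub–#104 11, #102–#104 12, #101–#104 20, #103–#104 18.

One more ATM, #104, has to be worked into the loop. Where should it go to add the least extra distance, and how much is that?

Adding 4 blocks by placing #104 on the #103–Hub leg.

Insertion cost between consecutive stops i–j is d(i,#104) + d(#104,j) − d(i,j):
  between Hub and #102: 11 + 12 − 18 = 5
  between #102 and #101: 12 + 20 − 8 = 24
  between #101 and #103: 20 + 18 − 19 = 19
  between #103 and Hub: 18 + 11 − 25 = 4
Cheapest insertion is between #103 and Hub, adding 4.
New total = 70 + 4 = 74.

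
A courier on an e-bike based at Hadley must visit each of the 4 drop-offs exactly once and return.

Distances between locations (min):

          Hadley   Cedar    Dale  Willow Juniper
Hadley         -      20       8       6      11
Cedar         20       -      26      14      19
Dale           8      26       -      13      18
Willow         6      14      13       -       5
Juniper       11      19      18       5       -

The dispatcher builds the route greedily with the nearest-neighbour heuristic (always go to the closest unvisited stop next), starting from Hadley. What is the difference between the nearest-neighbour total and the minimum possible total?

Hadley: Willow=6, Dale=8, Juniper=11, Cedar=20 ⇒ Willow
Willow: Juniper=5, Dale=13, Cedar=14 ⇒ Juniper
Juniper: Dale=18, Cedar=19 ⇒ Dale
Dale: Cedar=26 ⇒ Cedar
NN route Hadley → Willow → Juniper → Dale → Cedar → Hadley costs 75.
Optimal: Hadley → Dale → Cedar → Willow → Juniper → Hadley costs 64 (by enumerating all 12 distinct tours).
Excess = 75 − 64 = 11.

Excess over optimum: 11 min.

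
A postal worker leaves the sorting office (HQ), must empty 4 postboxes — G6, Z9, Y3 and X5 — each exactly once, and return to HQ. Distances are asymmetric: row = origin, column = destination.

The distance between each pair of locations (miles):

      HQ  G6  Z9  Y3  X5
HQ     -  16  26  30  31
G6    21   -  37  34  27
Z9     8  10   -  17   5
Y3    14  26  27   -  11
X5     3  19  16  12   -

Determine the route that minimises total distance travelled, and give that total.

HQ→G6→Z9→Y3→X5→HQ: 16+37+17+11+3 = 84
HQ→G6→Z9→X5→Y3→HQ: 16+37+5+12+14 = 84
HQ→G6→Y3→Z9→X5→HQ: 16+34+27+5+3 = 85
HQ→G6→Y3→X5→Z9→HQ: 16+34+11+16+8 = 85
HQ→G6→X5→Z9→Y3→HQ: 16+27+16+17+14 = 90
HQ→G6→X5→Y3→Z9→HQ: 16+27+12+27+8 = 90
HQ→Z9→G6→Y3→X5→HQ: 26+10+34+11+3 = 84
HQ→Z9→G6→X5→Y3→HQ: 26+10+27+12+14 = 89
HQ→Z9→Y3→G6→X5→HQ: 26+17+26+27+3 = 99
HQ→Z9→Y3→X5→G6→HQ: 26+17+11+19+21 = 94
HQ→Z9→X5→G6→Y3→HQ: 26+5+19+34+14 = 98
HQ→Z9→X5→Y3→G6→HQ: 26+5+12+26+21 = 90
HQ→Y3→G6→Z9→X5→HQ: 30+26+37+5+3 = 101
HQ→Y3→G6→X5→Z9→HQ: 30+26+27+16+8 = 107
… (10 more)
The minimum is 84.
One optimal route: HQ → G6 → Z9 → Y3 → X5 → HQ.

Shortest round trip = 84 miles.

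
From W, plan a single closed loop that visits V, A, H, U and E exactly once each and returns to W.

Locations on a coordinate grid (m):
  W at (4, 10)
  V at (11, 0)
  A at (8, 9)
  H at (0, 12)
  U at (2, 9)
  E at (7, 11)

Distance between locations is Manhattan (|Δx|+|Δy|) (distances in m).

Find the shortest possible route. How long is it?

There are 60 distinct closed tours to check (reversals are equivalent).
W - V - A - H - U - E - W: 17+12+11+5+7+4 = 56
W - V - A - H - E - U - W: 17+12+11+8+7+3 = 58
W - V - A - U - H - E - W: 17+12+6+5+8+4 = 52
W - V - A - U - E - H - W: 17+12+6+7+8+6 = 56
W - V - A - E - H - U - W: 17+12+3+8+5+3 = 48
W - V - A - E - U - H - W: 17+12+3+7+5+6 = 50
W - V - H - A - U - E - W: 17+23+11+6+7+4 = 68
W - V - H - A - E - U - W: 17+23+11+3+7+3 = 64
W - V - H - U - A - E - W: 17+23+5+6+3+4 = 58
W - V - H - U - E - A - W: 17+23+5+7+3+5 = 60
W - V - H - E - A - U - W: 17+23+8+3+6+3 = 60
W - V - H - E - U - A - W: 17+23+8+7+6+5 = 66
W - V - U - A - H - E - W: 17+18+6+11+8+4 = 64
W - V - U - A - E - H - W: 17+18+6+3+8+6 = 58
… (46 more)
The minimum is 48.
One optimal route: W → V → A → E → H → U → W (or its reverse).

Minimum total distance: 48 m.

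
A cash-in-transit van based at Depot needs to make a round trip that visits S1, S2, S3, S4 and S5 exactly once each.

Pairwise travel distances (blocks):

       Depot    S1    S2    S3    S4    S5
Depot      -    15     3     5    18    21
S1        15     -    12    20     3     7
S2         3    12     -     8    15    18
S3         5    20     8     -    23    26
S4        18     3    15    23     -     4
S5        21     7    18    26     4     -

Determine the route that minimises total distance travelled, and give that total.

Shortest round trip = 53 blocks.

There are 60 distinct closed tours to check (reversals are equivalent).
Depot → S1 → S2 → S3 → S4 → S5 → Depot: 15+12+8+23+4+21 = 83
Depot → S1 → S2 → S3 → S5 → S4 → Depot: 15+12+8+26+4+18 = 83
Depot → S1 → S2 → S4 → S3 → S5 → Depot: 15+12+15+23+26+21 = 112
Depot → S1 → S2 → S4 → S5 → S3 → Depot: 15+12+15+4+26+5 = 77
Depot → S1 → S2 → S5 → S3 → S4 → Depot: 15+12+18+26+23+18 = 112
Depot → S1 → S2 → S5 → S4 → S3 → Depot: 15+12+18+4+23+5 = 77
Depot → S1 → S3 → S2 → S4 → S5 → Depot: 15+20+8+15+4+21 = 83
Depot → S1 → S3 → S2 → S5 → S4 → Depot: 15+20+8+18+4+18 = 83
Depot → S1 → S3 → S4 → S2 → S5 → Depot: 15+20+23+15+18+21 = 112
Depot → S1 → S3 → S4 → S5 → S2 → Depot: 15+20+23+4+18+3 = 83
Depot → S1 → S3 → S5 → S2 → S4 → Depot: 15+20+26+18+15+18 = 112
Depot → S1 → S3 → S5 → S4 → S2 → Depot: 15+20+26+4+15+3 = 83
Depot → S1 → S4 → S2 → S3 → S5 → Depot: 15+3+15+8+26+21 = 88
Depot → S1 → S4 → S2 → S5 → S3 → Depot: 15+3+15+18+26+5 = 82
… (46 more)
Depot → S1 → S4 → S5 → S2 → S3 → Depot: 15+3+4+18+8+5 = 53  ← best
The minimum is 53.
One optimal route: Depot → S1 → S4 → S5 → S2 → S3 → Depot (or its reverse).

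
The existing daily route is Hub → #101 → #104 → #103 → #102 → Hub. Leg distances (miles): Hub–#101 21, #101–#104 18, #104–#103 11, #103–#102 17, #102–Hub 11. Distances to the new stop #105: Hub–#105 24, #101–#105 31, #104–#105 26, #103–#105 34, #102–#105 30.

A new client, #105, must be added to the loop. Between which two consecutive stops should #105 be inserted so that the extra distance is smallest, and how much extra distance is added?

Insertion cost between consecutive stops i–j is d(i,#105) + d(#105,j) − d(i,j):
  between Hub and #101: 24 + 31 − 21 = 34
  between #101 and #104: 31 + 26 − 18 = 39
  between #104 and #103: 26 + 34 − 11 = 49
  between #103 and #102: 34 + 30 − 17 = 47
  between #102 and Hub: 30 + 24 − 11 = 43
Cheapest insertion is between Hub and #101, adding 34.
New total = 78 + 34 = 112.

+34 miles — insert #105 between Hub and #101.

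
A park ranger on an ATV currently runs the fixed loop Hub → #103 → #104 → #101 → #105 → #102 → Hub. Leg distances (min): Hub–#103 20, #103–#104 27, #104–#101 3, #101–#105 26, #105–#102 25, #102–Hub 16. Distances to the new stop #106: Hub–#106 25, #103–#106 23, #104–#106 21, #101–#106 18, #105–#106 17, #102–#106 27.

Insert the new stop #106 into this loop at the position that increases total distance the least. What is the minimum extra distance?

Adding 9 min by placing #106 on the #101–#105 leg.

Insertion cost between consecutive stops i–j is d(i,#106) + d(#106,j) − d(i,j):
  between Hub and #103: 25 + 23 − 20 = 28
  between #103 and #104: 23 + 21 − 27 = 17
  between #104 and #101: 21 + 18 − 3 = 36
  between #101 and #105: 18 + 17 − 26 = 9
  between #105 and #102: 17 + 27 − 25 = 19
  between #102 and Hub: 27 + 25 − 16 = 36
Cheapest insertion is between #101 and #105, adding 9.
New total = 117 + 9 = 126.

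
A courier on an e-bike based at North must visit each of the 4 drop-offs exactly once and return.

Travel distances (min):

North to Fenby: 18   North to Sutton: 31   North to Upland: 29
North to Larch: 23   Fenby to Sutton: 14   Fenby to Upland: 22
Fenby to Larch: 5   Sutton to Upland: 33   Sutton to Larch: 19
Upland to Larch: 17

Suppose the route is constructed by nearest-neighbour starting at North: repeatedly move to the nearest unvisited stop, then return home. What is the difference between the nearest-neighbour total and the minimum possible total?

From North: Fenby=18, Larch=23, Upland=29, Sutton=31 → choose Fenby (18).
From Fenby: Larch=5, Sutton=14, Upland=22 → choose Larch (5).
From Larch: Upland=17, Sutton=19 → choose Upland (17).
From Upland: Sutton=33 → choose Sutton (33).
NN route North → Fenby → Larch → Upland → Sutton → North costs 104.
Optimal: North → Sutton → Fenby → Larch → Upland → North costs 96 (by enumerating all 12 distinct tours).
Excess = 104 − 96 = 8.

8 min longer than the optimal tour.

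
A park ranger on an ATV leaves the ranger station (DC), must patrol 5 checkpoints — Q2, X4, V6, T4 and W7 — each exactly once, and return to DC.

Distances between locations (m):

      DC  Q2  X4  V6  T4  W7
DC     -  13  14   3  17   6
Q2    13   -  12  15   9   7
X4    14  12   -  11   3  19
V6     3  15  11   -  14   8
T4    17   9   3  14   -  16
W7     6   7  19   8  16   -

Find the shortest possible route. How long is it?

With 5 stops there are 5!/2 = 60 distinct round trips (a route and its reverse cost the same).
DC → Q2 → X4 → V6 → T4 → W7 → DC: 13+12+11+14+16+6 = 72
DC → Q2 → X4 → V6 → W7 → T4 → DC: 13+12+11+8+16+17 = 77
DC → Q2 → X4 → T4 → V6 → W7 → DC: 13+12+3+14+8+6 = 56
DC → Q2 → X4 → T4 → W7 → V6 → DC: 13+12+3+16+8+3 = 55
DC → Q2 → X4 → W7 → V6 → T4 → DC: 13+12+19+8+14+17 = 83
DC → Q2 → X4 → W7 → T4 → V6 → DC: 13+12+19+16+14+3 = 77
DC → Q2 → V6 → X4 → T4 → W7 → DC: 13+15+11+3+16+6 = 64
DC → Q2 → V6 → X4 → W7 → T4 → DC: 13+15+11+19+16+17 = 91
DC → Q2 → V6 → T4 → X4 → W7 → DC: 13+15+14+3+19+6 = 70
DC → Q2 → V6 → T4 → W7 → X4 → DC: 13+15+14+16+19+14 = 91
DC → Q2 → V6 → W7 → X4 → T4 → DC: 13+15+8+19+3+17 = 75
DC → Q2 → V6 → W7 → T4 → X4 → DC: 13+15+8+16+3+14 = 69
DC → Q2 → T4 → X4 → V6 → W7 → DC: 13+9+3+11+8+6 = 50
DC → Q2 → T4 → X4 → W7 → V6 → DC: 13+9+3+19+8+3 = 55
… (46 more)
DC → V6 → X4 → T4 → Q2 → W7 → DC: 3+11+3+9+7+6 = 39  ← best
The minimum is 39.
One optimal route: DC → V6 → X4 → T4 → Q2 → W7 → DC (or its reverse).

Minimum total distance: 39 m.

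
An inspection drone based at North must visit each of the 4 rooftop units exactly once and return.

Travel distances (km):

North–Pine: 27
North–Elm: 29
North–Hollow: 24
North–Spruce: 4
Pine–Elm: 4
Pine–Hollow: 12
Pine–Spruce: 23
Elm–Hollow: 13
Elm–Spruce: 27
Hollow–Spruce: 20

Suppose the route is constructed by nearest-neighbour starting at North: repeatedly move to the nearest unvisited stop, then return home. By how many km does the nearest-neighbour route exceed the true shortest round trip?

The nearest-neighbour route is 1 km longer than optimal.

North: Spruce=4, Hollow=24, Pine=27, Elm=29 ⇒ Spruce
Spruce: Hollow=20, Pine=23, Elm=27 ⇒ Hollow
Hollow: Pine=12, Elm=13 ⇒ Pine
Pine: Elm=4 ⇒ Elm
NN route North → Spruce → Hollow → Pine → Elm → North costs 69.
Optimal: North → Pine → Elm → Hollow → Spruce → North costs 68 (by enumerating all 12 distinct tours).
Excess = 69 − 68 = 1.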